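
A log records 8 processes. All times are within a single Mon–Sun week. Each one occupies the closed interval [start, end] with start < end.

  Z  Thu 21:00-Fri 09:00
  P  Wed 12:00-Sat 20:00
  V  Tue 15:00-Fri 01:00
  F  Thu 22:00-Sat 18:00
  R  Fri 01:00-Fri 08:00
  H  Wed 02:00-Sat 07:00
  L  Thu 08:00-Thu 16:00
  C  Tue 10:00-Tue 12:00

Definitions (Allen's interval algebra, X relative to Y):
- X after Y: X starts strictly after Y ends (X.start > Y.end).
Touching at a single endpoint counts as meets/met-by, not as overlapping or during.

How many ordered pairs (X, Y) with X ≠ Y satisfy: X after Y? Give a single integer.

Checking all 56 ordered pairs for relation 'after'; matching pairs in alphabetical order:
(F, C): F after C ✓
(F, L): F after L ✓
(H, C): H after C ✓
(L, C): L after C ✓
(P, C): P after C ✓
(R, C): R after C ✓
(R, L): R after L ✓
(V, C): V after C ✓
(Z, C): Z after C ✓
(Z, L): Z after L ✓
Count: 10.

10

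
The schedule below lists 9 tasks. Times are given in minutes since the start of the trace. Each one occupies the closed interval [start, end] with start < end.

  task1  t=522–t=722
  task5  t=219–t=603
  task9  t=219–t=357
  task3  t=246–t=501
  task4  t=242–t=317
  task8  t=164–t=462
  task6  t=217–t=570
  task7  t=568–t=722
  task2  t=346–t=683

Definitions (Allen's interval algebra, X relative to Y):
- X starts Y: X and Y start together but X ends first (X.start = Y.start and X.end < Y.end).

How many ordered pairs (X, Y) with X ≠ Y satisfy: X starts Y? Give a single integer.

Checking all 72 ordered pairs for relation 'starts'; matching pairs in alphabetical order:
(task9, task5): task9 starts task5 ✓
Count: 1.

1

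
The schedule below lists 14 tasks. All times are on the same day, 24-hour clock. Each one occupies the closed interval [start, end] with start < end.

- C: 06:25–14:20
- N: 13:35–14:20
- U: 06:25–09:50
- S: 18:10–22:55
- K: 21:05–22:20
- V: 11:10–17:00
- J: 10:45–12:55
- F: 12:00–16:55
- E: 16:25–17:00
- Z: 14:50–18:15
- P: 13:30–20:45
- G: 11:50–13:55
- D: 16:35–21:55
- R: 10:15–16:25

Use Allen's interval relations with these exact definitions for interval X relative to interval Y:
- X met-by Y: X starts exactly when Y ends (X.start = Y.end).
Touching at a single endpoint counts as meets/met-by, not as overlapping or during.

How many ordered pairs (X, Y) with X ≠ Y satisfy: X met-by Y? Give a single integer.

Checking all 182 ordered pairs for relation 'met-by'; matching pairs in alphabetical order:
(E, R): E met-by R ✓
Count: 1.

1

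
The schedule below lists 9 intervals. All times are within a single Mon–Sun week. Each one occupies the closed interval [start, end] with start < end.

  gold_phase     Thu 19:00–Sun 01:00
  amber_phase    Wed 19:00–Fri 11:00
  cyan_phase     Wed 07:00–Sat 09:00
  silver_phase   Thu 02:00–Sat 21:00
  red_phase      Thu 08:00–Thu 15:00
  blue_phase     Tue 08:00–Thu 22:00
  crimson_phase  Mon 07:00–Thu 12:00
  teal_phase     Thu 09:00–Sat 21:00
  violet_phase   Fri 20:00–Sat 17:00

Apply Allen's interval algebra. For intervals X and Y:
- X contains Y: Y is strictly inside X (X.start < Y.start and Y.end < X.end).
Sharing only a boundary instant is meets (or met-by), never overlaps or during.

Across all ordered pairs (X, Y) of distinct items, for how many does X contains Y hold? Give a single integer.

Checking all 72 ordered pairs for relation 'contains'; matching pairs in alphabetical order:
(amber_phase, red_phase): amber_phase contains red_phase ✓
(blue_phase, red_phase): blue_phase contains red_phase ✓
(cyan_phase, amber_phase): cyan_phase contains amber_phase ✓
(cyan_phase, red_phase): cyan_phase contains red_phase ✓
(gold_phase, violet_phase): gold_phase contains violet_phase ✓
(silver_phase, red_phase): silver_phase contains red_phase ✓
(silver_phase, violet_phase): silver_phase contains violet_phase ✓
(teal_phase, violet_phase): teal_phase contains violet_phase ✓
Count: 8.

8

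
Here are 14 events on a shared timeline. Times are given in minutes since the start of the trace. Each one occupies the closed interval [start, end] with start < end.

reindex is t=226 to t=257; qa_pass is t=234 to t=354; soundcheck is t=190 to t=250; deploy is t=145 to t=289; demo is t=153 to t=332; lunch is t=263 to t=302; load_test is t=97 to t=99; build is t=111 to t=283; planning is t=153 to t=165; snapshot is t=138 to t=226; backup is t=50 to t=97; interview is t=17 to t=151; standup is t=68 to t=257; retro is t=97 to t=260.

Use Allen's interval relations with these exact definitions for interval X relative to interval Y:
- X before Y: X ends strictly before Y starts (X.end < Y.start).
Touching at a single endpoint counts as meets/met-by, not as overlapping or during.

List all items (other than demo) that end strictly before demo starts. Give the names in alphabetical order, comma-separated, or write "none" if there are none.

backup, interview, load_test

Target demo = [t=153, t=332].
backup [t=50, t=97] → before → yes.
build [t=111, t=283] → overlaps → no.
deploy [t=145, t=289] → overlaps → no.
interview [t=17, t=151] → before → yes.
load_test [t=97, t=99] → before → yes.
lunch [t=263, t=302] → during → no.
planning [t=153, t=165] → starts → no.
qa_pass [t=234, t=354] → overlapped-by → no.
reindex [t=226, t=257] → during → no.
retro [t=97, t=260] → overlaps → no.
snapshot [t=138, t=226] → overlaps → no.
soundcheck [t=190, t=250] → during → no.
standup [t=68, t=257] → overlaps → no.
Result: backup, interview, load_test.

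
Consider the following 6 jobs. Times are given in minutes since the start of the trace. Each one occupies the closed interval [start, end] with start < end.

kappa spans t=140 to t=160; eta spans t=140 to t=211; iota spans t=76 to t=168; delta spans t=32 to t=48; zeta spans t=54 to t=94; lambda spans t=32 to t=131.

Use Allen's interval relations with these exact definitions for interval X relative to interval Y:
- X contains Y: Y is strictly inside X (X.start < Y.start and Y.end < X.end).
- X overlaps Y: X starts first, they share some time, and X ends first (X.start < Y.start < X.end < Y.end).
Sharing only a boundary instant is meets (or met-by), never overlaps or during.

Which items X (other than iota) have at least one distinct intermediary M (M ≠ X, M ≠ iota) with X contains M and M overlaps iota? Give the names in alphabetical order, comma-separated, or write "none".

Target iota = [t=76, t=168].
Intermediaries M with M overlaps iota: lambda, zeta.
Via lambda — items with X contains lambda: none.
Via zeta — items with X contains zeta: lambda.
Union: lambda.

lambda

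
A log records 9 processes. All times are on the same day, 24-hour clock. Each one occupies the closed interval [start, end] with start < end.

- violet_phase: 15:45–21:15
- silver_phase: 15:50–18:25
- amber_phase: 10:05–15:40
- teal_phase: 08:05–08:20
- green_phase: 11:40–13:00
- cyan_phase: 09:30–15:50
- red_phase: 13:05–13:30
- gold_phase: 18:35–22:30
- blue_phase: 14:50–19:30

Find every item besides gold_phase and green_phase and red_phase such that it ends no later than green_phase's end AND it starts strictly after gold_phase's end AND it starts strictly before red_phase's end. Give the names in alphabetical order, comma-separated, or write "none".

none

Conditions: its end is no later than green_phase's end (X.end <= 13:00) AND its start is strictly after gold_phase's end (X.start > 22:30) AND its start is strictly before red_phase's end (X.start < 13:30).
amber_phase: end 15:40 <= 13:00? ✗; start 10:05 > 22:30? ✗; start 10:05 < 13:30? ✓ → no.
blue_phase: end 19:30 <= 13:00? ✗; start 14:50 > 22:30? ✗; start 14:50 < 13:30? ✗ → no.
cyan_phase: end 15:50 <= 13:00? ✗; start 09:30 > 22:30? ✗; start 09:30 < 13:30? ✓ → no.
silver_phase: end 18:25 <= 13:00? ✗; start 15:50 > 22:30? ✗; start 15:50 < 13:30? ✗ → no.
teal_phase: end 08:20 <= 13:00? ✓; start 08:05 > 22:30? ✗; start 08:05 < 13:30? ✓ → no.
violet_phase: end 21:15 <= 13:00? ✗; start 15:45 > 22:30? ✗; start 15:45 < 13:30? ✗ → no.
Result: none.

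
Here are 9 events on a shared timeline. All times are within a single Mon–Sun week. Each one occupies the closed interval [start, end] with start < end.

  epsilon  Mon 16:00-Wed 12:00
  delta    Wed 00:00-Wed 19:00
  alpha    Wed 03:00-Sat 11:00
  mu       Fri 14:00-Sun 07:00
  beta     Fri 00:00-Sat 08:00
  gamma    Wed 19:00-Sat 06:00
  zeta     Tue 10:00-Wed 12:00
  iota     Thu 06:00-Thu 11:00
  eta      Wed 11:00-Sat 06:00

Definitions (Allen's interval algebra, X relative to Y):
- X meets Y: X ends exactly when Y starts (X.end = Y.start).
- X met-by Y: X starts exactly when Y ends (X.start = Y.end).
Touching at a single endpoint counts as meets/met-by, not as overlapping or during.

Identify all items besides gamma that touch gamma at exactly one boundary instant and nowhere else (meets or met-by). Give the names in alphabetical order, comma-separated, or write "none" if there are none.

delta

Target gamma = [Wed 19:00, Sat 06:00].
alpha [Wed 03:00, Sat 11:00] → contains → no.
beta [Fri 00:00, Sat 08:00] → overlapped-by → no.
delta [Wed 00:00, Wed 19:00] → meets → yes.
epsilon [Mon 16:00, Wed 12:00] → before → no.
eta [Wed 11:00, Sat 06:00] → finished-by → no.
iota [Thu 06:00, Thu 11:00] → during → no.
mu [Fri 14:00, Sun 07:00] → overlapped-by → no.
zeta [Tue 10:00, Wed 12:00] → before → no.
Result: delta.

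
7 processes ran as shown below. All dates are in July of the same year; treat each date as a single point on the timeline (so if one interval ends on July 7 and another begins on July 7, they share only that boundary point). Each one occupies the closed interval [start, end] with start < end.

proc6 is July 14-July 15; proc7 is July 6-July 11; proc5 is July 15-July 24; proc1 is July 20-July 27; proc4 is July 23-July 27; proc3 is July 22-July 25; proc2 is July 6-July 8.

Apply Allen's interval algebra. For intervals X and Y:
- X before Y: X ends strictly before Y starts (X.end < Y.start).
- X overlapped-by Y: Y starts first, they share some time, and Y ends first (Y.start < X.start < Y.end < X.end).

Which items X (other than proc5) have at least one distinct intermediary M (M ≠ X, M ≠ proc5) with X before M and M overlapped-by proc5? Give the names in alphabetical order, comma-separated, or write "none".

proc2, proc6, proc7

Target proc5 = [July 15, July 24].
Intermediaries M with M overlapped-by proc5: proc1, proc3, proc4.
Via proc1 — items with X before proc1: proc2, proc6, proc7.
Via proc3 — items with X before proc3: proc2, proc6, proc7.
Via proc4 — items with X before proc4: proc2, proc6, proc7.
Union: proc2, proc6, proc7.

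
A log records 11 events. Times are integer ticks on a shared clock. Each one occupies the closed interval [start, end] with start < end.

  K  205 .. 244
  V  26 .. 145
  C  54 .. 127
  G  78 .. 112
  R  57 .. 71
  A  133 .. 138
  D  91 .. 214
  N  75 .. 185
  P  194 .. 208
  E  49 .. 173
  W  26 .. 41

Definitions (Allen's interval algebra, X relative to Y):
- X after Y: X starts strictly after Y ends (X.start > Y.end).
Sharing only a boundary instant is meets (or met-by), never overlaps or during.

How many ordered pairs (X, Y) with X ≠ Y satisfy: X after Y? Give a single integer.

29

Checking all 110 ordered pairs for relation 'after'; matching pairs in alphabetical order:
(A, C): A after C ✓
(A, G): A after G ✓
(A, R): A after R ✓
(A, W): A after W ✓
(C, W): C after W ✓
(D, R): D after R ✓
(D, W): D after W ✓
(E, W): E after W ✓
(G, R): G after R ✓
(G, W): G after W ✓
(K, A): K after A ✓
(K, C): K after C ✓
(K, E): K after E ✓
(K, G): K after G ✓
(K, N): K after N ✓
(K, R): K after R ✓
(K, V): K after V ✓
(K, W): K after W ✓
(N, R): N after R ✓
(N, W): N after W ✓
(P, A): P after A ✓
(P, C): P after C ✓
(P, E): P after E ✓
(P, G): P after G ✓
... plus 5 further pairs not listed.
Count: 29.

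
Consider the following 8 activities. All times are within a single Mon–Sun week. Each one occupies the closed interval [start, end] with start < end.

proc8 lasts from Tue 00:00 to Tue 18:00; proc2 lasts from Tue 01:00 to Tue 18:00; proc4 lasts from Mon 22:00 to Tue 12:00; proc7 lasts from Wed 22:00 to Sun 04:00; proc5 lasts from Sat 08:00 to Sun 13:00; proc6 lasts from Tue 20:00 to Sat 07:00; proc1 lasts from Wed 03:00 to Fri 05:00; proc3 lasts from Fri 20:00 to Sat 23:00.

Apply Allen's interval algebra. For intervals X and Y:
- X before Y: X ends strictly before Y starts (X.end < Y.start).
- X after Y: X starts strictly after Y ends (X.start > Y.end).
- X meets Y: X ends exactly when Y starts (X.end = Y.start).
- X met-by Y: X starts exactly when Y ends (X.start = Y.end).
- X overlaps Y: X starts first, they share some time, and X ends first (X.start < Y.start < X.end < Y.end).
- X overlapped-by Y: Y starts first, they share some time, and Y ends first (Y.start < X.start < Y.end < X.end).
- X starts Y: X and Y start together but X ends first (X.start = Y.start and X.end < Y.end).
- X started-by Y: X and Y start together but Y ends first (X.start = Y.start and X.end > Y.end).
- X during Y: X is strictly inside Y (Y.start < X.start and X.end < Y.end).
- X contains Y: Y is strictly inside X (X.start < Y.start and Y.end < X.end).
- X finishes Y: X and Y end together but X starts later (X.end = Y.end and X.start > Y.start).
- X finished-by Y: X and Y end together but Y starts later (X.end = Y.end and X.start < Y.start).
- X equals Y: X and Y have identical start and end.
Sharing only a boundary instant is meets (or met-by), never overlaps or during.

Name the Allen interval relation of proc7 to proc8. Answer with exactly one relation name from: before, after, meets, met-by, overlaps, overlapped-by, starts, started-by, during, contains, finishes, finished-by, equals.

proc7 = [Wed 22:00, Sun 04:00]; proc8 = [Tue 00:00, Tue 18:00].
Compare endpoints: proc7.start > proc8.start, proc7.start > proc8.end, proc7.end > proc8.start, proc7.end > proc8.end.
That pattern is 'after'.

after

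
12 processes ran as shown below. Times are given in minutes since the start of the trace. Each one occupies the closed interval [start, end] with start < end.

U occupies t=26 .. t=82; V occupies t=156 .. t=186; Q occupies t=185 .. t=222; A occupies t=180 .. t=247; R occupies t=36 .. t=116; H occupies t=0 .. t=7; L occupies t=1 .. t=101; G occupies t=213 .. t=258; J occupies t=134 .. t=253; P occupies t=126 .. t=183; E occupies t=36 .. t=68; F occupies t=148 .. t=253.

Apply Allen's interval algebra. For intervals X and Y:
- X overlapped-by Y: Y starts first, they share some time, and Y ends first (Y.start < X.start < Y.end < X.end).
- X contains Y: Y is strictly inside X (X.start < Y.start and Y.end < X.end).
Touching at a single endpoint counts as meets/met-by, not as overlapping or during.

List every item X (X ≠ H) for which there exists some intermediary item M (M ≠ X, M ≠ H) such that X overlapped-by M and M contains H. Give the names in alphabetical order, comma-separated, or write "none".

none

Target H = [t=0, t=7].
Intermediaries M with M contains H: none.
Union: none.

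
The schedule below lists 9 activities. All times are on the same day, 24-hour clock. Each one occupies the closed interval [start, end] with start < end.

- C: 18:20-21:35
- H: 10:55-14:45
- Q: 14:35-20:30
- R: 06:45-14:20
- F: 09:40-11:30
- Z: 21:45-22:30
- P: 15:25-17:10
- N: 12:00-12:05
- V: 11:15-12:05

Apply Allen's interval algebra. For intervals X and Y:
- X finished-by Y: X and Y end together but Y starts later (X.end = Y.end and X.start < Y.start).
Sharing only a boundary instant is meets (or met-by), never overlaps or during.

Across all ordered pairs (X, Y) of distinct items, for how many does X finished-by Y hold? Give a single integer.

Checking all 72 ordered pairs for relation 'finished-by'; matching pairs in alphabetical order:
(V, N): V finished-by N ✓
Count: 1.

1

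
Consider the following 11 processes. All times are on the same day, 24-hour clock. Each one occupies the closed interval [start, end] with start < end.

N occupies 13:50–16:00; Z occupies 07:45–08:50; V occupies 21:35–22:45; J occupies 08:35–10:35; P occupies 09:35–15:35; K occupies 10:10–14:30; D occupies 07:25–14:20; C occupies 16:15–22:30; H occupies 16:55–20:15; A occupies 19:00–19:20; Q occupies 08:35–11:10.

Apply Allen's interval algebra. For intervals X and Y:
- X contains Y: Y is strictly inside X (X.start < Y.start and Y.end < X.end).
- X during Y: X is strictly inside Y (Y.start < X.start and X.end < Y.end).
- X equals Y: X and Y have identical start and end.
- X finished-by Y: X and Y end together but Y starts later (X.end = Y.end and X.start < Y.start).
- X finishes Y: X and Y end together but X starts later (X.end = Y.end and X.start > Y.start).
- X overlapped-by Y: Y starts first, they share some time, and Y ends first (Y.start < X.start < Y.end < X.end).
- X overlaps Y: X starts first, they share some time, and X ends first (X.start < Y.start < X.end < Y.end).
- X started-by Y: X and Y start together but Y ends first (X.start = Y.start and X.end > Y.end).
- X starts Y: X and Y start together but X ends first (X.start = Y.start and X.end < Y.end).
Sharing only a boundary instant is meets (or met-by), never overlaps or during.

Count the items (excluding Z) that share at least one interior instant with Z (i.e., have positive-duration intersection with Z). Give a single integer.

Target Z = [07:45, 08:50].
A [19:00, 19:20] → after → no.
C [16:15, 22:30] → after → no.
D [07:25, 14:20] → contains → counts.
H [16:55, 20:15] → after → no.
J [08:35, 10:35] → overlapped-by → counts.
K [10:10, 14:30] → after → no.
N [13:50, 16:00] → after → no.
P [09:35, 15:35] → after → no.
Q [08:35, 11:10] → overlapped-by → counts.
V [21:35, 22:45] → after → no.
Total: 3.

3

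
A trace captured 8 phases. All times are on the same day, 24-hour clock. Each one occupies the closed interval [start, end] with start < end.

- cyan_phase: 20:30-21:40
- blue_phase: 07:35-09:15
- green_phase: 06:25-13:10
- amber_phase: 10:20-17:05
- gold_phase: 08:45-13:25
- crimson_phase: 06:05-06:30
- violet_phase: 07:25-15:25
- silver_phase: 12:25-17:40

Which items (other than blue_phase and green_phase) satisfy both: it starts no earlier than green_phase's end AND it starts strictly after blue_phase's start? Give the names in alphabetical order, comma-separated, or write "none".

Conditions: its start is no earlier than green_phase's end (X.start >= 13:10) AND its start is strictly after blue_phase's start (X.start > 07:35).
amber_phase: start 10:20 >= 13:10? ✗; start 10:20 > 07:35? ✓ → no.
crimson_phase: start 06:05 >= 13:10? ✗; start 06:05 > 07:35? ✗ → no.
cyan_phase: start 20:30 >= 13:10? ✓; start 20:30 > 07:35? ✓ → yes.
gold_phase: start 08:45 >= 13:10? ✗; start 08:45 > 07:35? ✓ → no.
silver_phase: start 12:25 >= 13:10? ✗; start 12:25 > 07:35? ✓ → no.
violet_phase: start 07:25 >= 13:10? ✗; start 07:25 > 07:35? ✗ → no.
Result: cyan_phase.

cyan_phase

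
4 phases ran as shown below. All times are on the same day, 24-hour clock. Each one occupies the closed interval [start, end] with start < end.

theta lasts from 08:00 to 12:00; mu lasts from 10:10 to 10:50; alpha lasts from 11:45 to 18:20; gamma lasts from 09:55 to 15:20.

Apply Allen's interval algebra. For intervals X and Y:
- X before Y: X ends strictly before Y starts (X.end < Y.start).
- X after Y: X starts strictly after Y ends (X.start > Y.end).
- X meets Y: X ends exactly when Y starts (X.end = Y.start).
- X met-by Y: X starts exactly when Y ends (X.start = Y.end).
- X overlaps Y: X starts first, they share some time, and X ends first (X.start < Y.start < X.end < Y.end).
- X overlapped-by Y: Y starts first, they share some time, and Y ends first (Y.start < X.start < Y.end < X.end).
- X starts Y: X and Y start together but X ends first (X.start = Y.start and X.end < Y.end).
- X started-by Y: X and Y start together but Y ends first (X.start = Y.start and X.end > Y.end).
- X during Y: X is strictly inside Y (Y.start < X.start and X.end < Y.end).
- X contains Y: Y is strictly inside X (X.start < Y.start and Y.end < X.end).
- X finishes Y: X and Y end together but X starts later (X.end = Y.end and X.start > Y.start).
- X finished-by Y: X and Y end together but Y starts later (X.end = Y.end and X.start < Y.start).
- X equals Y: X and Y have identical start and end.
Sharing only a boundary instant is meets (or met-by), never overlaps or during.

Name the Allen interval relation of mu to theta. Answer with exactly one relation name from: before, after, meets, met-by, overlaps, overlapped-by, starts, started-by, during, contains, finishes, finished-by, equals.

mu = [10:10, 10:50]; theta = [08:00, 12:00].
Compare endpoints: mu.start > theta.start, mu.start < theta.end, mu.end > theta.start, mu.end < theta.end.
That pattern is 'during'.

during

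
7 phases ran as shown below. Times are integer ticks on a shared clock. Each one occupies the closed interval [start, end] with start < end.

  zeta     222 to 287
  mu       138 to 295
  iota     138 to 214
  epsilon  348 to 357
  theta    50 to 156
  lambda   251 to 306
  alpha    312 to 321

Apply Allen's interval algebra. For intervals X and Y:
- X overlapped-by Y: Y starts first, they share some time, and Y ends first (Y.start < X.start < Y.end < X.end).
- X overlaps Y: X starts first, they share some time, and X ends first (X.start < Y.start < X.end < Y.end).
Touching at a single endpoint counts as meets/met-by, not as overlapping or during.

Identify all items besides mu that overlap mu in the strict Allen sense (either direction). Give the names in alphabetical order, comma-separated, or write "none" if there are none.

Target mu = [138, 295].
alpha [312, 321] → after → no.
epsilon [348, 357] → after → no.
iota [138, 214] → starts → no.
lambda [251, 306] → overlapped-by → yes.
theta [50, 156] → overlaps → yes.
zeta [222, 287] → during → no.
Result: lambda, theta.

lambda, theta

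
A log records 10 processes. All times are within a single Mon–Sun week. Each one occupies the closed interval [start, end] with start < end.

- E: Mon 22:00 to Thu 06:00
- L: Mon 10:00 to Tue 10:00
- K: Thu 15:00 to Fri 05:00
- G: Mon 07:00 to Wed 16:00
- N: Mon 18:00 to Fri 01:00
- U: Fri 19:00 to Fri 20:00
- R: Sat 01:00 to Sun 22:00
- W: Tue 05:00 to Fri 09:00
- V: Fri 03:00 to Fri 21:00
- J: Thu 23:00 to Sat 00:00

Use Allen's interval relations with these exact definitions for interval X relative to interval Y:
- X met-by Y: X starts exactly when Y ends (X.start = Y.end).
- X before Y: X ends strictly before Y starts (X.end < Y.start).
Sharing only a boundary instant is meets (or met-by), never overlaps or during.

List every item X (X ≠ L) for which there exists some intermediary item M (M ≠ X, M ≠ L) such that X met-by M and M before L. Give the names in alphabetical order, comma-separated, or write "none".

none

Target L = [Mon 10:00, Tue 10:00].
Intermediaries M with M before L: none.
Union: none.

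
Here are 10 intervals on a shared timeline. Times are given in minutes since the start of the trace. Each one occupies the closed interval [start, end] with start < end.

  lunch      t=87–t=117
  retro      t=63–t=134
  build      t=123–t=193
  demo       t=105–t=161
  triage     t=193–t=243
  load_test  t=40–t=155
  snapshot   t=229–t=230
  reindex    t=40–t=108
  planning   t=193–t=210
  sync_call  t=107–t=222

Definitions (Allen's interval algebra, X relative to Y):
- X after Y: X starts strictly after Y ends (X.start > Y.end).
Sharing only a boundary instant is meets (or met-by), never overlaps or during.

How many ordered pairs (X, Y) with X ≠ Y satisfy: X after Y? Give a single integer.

20

Checking all 90 ordered pairs for relation 'after'; matching pairs in alphabetical order:
(build, lunch): build after lunch ✓
(build, reindex): build after reindex ✓
(planning, demo): planning after demo ✓
(planning, load_test): planning after load_test ✓
(planning, lunch): planning after lunch ✓
(planning, reindex): planning after reindex ✓
(planning, retro): planning after retro ✓
(snapshot, build): snapshot after build ✓
(snapshot, demo): snapshot after demo ✓
(snapshot, load_test): snapshot after load_test ✓
(snapshot, lunch): snapshot after lunch ✓
(snapshot, planning): snapshot after planning ✓
(snapshot, reindex): snapshot after reindex ✓
(snapshot, retro): snapshot after retro ✓
(snapshot, sync_call): snapshot after sync_call ✓
(triage, demo): triage after demo ✓
(triage, load_test): triage after load_test ✓
(triage, lunch): triage after lunch ✓
(triage, reindex): triage after reindex ✓
(triage, retro): triage after retro ✓
Count: 20.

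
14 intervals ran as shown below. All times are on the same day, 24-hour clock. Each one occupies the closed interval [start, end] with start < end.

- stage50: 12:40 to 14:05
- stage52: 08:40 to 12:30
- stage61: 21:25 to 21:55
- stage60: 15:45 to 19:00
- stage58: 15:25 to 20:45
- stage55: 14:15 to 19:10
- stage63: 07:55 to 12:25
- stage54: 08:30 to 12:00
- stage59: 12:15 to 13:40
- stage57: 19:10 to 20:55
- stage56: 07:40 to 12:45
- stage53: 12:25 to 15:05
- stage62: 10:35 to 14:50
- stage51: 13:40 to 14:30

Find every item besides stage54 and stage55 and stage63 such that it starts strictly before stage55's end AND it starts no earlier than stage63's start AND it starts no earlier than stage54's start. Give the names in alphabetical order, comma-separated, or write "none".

stage50, stage51, stage52, stage53, stage58, stage59, stage60, stage62

Conditions: its start is strictly before stage55's end (X.start < 19:10) AND its start is no earlier than stage63's start (X.start >= 07:55) AND its start is no earlier than stage54's start (X.start >= 08:30).
stage50: start 12:40 < 19:10? ✓; start 12:40 >= 07:55? ✓; start 12:40 >= 08:30? ✓ → yes.
stage51: start 13:40 < 19:10? ✓; start 13:40 >= 07:55? ✓; start 13:40 >= 08:30? ✓ → yes.
stage52: start 08:40 < 19:10? ✓; start 08:40 >= 07:55? ✓; start 08:40 >= 08:30? ✓ → yes.
stage53: start 12:25 < 19:10? ✓; start 12:25 >= 07:55? ✓; start 12:25 >= 08:30? ✓ → yes.
stage56: start 07:40 < 19:10? ✓; start 07:40 >= 07:55? ✗; start 07:40 >= 08:30? ✗ → no.
stage57: start 19:10 < 19:10? ✗; start 19:10 >= 07:55? ✓; start 19:10 >= 08:30? ✓ → no.
stage58: start 15:25 < 19:10? ✓; start 15:25 >= 07:55? ✓; start 15:25 >= 08:30? ✓ → yes.
stage59: start 12:15 < 19:10? ✓; start 12:15 >= 07:55? ✓; start 12:15 >= 08:30? ✓ → yes.
stage60: start 15:45 < 19:10? ✓; start 15:45 >= 07:55? ✓; start 15:45 >= 08:30? ✓ → yes.
stage61: start 21:25 < 19:10? ✗; start 21:25 >= 07:55? ✓; start 21:25 >= 08:30? ✓ → no.
stage62: start 10:35 < 19:10? ✓; start 10:35 >= 07:55? ✓; start 10:35 >= 08:30? ✓ → yes.
Result: stage50, stage51, stage52, stage53, stage58, stage59, stage60, stage62.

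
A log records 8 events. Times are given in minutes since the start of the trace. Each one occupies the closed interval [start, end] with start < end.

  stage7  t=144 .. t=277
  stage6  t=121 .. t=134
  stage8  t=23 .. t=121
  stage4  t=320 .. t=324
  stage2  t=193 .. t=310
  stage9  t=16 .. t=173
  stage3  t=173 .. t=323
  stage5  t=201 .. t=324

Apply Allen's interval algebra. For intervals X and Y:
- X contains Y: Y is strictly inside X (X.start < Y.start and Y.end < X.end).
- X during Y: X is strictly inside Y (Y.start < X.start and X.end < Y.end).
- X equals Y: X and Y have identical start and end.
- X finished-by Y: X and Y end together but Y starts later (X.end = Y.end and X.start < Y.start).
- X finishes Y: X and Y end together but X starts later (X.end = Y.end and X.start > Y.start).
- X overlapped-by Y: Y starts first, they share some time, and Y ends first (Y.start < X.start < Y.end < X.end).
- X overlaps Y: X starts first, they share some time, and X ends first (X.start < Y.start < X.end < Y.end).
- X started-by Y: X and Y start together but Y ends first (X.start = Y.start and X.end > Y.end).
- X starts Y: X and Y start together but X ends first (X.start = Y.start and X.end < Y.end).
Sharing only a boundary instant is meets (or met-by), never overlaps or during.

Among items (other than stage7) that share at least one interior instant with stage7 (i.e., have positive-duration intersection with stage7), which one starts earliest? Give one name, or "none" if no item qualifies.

Target stage7 = [t=144, t=277].
stage2 [t=193, t=310] → overlapped-by → candidate.
stage3 [t=173, t=323] → overlapped-by → candidate.
stage4 [t=320, t=324] → after → excluded.
stage5 [t=201, t=324] → overlapped-by → candidate.
stage6 [t=121, t=134] → before → excluded.
stage8 [t=23, t=121] → before → excluded.
stage9 [t=16, t=173] → overlaps → candidate.
Among candidates, earliest start is t=16 → stage9.

stage9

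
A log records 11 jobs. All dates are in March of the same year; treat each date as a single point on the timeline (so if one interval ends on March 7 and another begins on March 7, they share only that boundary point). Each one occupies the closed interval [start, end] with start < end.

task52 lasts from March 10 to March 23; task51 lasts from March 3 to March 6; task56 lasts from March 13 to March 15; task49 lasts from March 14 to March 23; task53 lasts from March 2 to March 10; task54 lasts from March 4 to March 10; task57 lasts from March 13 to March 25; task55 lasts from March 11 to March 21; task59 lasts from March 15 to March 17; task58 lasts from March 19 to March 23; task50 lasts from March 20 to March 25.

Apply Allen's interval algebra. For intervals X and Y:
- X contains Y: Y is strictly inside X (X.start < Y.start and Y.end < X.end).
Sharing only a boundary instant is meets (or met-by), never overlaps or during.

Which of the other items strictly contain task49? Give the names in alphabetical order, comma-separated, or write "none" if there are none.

Target task49 = [March 14, March 23].
task50 [March 20, March 25] → overlapped-by → no.
task51 [March 3, March 6] → before → no.
task52 [March 10, March 23] → finished-by → no.
task53 [March 2, March 10] → before → no.
task54 [March 4, March 10] → before → no.
task55 [March 11, March 21] → overlaps → no.
task56 [March 13, March 15] → overlaps → no.
task57 [March 13, March 25] → contains → yes.
task58 [March 19, March 23] → finishes → no.
task59 [March 15, March 17] → during → no.
Result: task57.

task57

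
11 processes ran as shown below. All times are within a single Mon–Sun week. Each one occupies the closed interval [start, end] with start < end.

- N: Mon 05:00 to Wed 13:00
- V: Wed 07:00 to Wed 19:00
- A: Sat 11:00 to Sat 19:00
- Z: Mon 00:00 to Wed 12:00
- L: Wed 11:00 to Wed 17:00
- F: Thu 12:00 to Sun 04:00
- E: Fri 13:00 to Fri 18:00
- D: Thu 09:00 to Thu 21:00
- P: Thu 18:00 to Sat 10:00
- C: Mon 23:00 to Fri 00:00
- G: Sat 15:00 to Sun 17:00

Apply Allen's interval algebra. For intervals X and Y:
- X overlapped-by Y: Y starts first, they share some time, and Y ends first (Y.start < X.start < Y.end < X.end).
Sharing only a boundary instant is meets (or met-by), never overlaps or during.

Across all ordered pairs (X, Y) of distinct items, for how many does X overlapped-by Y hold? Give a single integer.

Checking all 110 ordered pairs for relation 'overlapped-by'; matching pairs in alphabetical order:
(C, N): C overlapped-by N ✓
(C, Z): C overlapped-by Z ✓
(F, C): F overlapped-by C ✓
(F, D): F overlapped-by D ✓
(G, A): G overlapped-by A ✓
(G, F): G overlapped-by F ✓
(L, N): L overlapped-by N ✓
(L, Z): L overlapped-by Z ✓
(N, Z): N overlapped-by Z ✓
(P, C): P overlapped-by C ✓
(P, D): P overlapped-by D ✓
(V, N): V overlapped-by N ✓
(V, Z): V overlapped-by Z ✓
Count: 13.

13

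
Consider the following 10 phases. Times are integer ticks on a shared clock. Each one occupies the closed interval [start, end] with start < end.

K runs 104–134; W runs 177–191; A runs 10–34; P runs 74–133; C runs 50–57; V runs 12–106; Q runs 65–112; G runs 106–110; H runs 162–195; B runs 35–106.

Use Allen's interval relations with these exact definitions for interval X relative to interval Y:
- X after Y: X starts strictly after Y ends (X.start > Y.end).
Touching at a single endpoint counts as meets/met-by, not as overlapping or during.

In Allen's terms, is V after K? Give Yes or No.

V = [12, 106], K = [104, 134].
Actual relation of V to K: overlaps.
Asked whether 'after' holds → No.

No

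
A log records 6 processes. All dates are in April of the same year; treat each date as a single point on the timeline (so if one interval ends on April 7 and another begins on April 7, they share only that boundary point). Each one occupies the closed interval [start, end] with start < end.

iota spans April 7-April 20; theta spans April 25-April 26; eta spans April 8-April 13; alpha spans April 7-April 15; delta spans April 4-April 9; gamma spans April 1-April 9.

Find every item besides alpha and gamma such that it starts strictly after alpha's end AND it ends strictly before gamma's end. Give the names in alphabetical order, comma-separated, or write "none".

Conditions: its start is strictly after alpha's end (X.start > April 15) AND its end is strictly before gamma's end (X.end < April 9).
delta: start April 4 > April 15? ✗; end April 9 < April 9? ✗ → no.
eta: start April 8 > April 15? ✗; end April 13 < April 9? ✗ → no.
iota: start April 7 > April 15? ✗; end April 20 < April 9? ✗ → no.
theta: start April 25 > April 15? ✓; end April 26 < April 9? ✗ → no.
Result: none.

none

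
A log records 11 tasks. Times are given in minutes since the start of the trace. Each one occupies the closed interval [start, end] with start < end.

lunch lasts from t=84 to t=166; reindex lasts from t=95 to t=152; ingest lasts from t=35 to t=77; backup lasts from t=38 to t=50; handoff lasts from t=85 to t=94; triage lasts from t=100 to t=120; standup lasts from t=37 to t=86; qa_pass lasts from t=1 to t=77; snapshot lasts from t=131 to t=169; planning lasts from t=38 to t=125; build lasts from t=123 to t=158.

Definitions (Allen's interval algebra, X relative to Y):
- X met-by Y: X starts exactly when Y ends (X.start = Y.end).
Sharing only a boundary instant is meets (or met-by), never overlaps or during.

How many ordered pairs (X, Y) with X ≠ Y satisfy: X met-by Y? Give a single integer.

Checking all 110 ordered pairs for relation 'met-by'; matching pairs in alphabetical order:
No pair satisfies it.
Count: 0.

0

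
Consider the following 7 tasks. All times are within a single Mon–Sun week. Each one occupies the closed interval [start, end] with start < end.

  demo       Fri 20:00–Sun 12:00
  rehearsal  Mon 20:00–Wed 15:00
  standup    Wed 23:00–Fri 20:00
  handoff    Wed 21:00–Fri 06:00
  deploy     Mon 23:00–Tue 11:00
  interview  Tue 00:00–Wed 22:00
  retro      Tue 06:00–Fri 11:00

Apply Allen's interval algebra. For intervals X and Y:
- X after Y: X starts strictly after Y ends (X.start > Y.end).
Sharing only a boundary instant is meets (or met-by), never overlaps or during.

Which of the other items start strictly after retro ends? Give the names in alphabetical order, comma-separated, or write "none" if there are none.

Target retro = [Tue 06:00, Fri 11:00].
demo [Fri 20:00, Sun 12:00] → after → yes.
deploy [Mon 23:00, Tue 11:00] → overlaps → no.
handoff [Wed 21:00, Fri 06:00] → during → no.
interview [Tue 00:00, Wed 22:00] → overlaps → no.
rehearsal [Mon 20:00, Wed 15:00] → overlaps → no.
standup [Wed 23:00, Fri 20:00] → overlapped-by → no.
Result: demo.

demo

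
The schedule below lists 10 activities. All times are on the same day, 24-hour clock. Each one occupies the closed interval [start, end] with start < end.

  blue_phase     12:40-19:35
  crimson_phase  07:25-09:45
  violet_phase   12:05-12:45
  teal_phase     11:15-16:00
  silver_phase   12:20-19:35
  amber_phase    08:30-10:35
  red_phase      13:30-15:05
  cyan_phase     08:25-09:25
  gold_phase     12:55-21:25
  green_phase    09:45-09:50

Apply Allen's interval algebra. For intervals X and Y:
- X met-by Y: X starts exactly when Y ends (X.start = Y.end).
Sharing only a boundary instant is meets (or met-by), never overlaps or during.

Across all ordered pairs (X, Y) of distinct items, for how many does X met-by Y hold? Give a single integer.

1

Checking all 90 ordered pairs for relation 'met-by'; matching pairs in alphabetical order:
(green_phase, crimson_phase): green_phase met-by crimson_phase ✓
Count: 1.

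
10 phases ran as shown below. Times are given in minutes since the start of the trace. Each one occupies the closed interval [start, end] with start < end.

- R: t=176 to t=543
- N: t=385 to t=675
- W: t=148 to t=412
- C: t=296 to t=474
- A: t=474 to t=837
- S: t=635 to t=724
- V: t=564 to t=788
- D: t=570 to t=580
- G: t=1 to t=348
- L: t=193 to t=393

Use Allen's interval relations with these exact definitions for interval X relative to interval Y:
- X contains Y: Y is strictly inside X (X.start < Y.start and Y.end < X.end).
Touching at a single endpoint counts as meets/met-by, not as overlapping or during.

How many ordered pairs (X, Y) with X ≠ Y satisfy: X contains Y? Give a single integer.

Checking all 90 ordered pairs for relation 'contains'; matching pairs in alphabetical order:
(A, D): A contains D ✓
(A, S): A contains S ✓
(A, V): A contains V ✓
(N, D): N contains D ✓
(R, C): R contains C ✓
(R, L): R contains L ✓
(V, D): V contains D ✓
(V, S): V contains S ✓
(W, L): W contains L ✓
Count: 9.

9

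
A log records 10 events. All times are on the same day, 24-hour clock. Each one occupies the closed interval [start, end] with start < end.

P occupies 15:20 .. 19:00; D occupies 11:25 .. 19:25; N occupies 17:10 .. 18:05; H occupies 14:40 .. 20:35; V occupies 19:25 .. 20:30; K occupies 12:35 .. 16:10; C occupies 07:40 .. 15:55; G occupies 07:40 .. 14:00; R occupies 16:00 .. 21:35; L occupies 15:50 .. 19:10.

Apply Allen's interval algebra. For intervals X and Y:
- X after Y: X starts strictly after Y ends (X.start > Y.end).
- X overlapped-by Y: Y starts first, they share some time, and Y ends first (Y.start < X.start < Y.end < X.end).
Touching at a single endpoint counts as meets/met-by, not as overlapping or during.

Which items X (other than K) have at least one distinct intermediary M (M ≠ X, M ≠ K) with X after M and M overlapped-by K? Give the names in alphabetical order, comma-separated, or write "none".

V

Target K = [12:35, 16:10].
Intermediaries M with M overlapped-by K: H, L, P, R.
Via H — items with X after H: none.
Via L — items with X after L: V.
Via P — items with X after P: V.
Via R — items with X after R: none.
Union: V.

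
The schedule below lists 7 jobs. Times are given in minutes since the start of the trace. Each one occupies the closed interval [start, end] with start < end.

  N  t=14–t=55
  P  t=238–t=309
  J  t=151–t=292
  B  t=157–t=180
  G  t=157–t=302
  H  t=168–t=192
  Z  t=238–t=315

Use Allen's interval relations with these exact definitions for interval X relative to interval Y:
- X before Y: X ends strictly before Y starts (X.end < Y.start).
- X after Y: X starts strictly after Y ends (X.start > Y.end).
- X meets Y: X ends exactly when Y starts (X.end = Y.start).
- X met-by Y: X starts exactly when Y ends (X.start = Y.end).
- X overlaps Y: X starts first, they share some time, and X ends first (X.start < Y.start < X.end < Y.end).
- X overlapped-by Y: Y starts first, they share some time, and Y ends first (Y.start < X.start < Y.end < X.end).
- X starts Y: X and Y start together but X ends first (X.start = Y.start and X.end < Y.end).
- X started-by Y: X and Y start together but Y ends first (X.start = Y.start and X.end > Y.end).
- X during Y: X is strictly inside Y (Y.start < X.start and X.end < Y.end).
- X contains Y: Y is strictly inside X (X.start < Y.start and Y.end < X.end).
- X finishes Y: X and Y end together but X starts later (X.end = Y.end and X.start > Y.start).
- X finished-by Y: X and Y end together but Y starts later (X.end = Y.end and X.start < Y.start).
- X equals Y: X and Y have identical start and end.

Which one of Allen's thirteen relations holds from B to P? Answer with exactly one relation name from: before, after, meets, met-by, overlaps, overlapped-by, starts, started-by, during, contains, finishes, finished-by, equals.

before

B = [t=157, t=180]; P = [t=238, t=309].
Compare endpoints: B.start < P.start, B.start < P.end, B.end < P.start, B.end < P.end.
That pattern is 'before'.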